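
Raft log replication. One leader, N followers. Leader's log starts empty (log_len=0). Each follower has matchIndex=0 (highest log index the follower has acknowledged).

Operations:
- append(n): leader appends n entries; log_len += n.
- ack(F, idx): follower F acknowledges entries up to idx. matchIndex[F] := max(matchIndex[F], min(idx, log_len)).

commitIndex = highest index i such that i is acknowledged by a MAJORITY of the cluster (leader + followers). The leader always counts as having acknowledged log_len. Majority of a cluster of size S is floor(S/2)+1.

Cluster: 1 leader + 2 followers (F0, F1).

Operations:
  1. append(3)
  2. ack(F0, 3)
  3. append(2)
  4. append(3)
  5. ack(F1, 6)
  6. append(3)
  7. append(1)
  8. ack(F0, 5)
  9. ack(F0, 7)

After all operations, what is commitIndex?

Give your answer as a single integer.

Op 1: append 3 -> log_len=3
Op 2: F0 acks idx 3 -> match: F0=3 F1=0; commitIndex=3
Op 3: append 2 -> log_len=5
Op 4: append 3 -> log_len=8
Op 5: F1 acks idx 6 -> match: F0=3 F1=6; commitIndex=6
Op 6: append 3 -> log_len=11
Op 7: append 1 -> log_len=12
Op 8: F0 acks idx 5 -> match: F0=5 F1=6; commitIndex=6
Op 9: F0 acks idx 7 -> match: F0=7 F1=6; commitIndex=7

Answer: 7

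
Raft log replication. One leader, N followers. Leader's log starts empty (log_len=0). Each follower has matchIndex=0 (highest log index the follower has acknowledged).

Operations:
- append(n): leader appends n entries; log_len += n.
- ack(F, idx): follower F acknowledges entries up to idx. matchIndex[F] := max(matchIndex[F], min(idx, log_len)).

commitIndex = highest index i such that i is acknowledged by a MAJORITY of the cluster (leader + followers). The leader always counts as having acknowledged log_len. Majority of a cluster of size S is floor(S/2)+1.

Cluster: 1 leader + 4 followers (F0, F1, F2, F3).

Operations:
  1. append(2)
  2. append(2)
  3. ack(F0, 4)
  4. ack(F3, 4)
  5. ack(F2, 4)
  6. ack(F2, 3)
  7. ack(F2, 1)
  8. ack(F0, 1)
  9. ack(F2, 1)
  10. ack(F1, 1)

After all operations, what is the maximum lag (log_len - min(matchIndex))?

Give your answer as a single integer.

Op 1: append 2 -> log_len=2
Op 2: append 2 -> log_len=4
Op 3: F0 acks idx 4 -> match: F0=4 F1=0 F2=0 F3=0; commitIndex=0
Op 4: F3 acks idx 4 -> match: F0=4 F1=0 F2=0 F3=4; commitIndex=4
Op 5: F2 acks idx 4 -> match: F0=4 F1=0 F2=4 F3=4; commitIndex=4
Op 6: F2 acks idx 3 -> match: F0=4 F1=0 F2=4 F3=4; commitIndex=4
Op 7: F2 acks idx 1 -> match: F0=4 F1=0 F2=4 F3=4; commitIndex=4
Op 8: F0 acks idx 1 -> match: F0=4 F1=0 F2=4 F3=4; commitIndex=4
Op 9: F2 acks idx 1 -> match: F0=4 F1=0 F2=4 F3=4; commitIndex=4
Op 10: F1 acks idx 1 -> match: F0=4 F1=1 F2=4 F3=4; commitIndex=4

Answer: 3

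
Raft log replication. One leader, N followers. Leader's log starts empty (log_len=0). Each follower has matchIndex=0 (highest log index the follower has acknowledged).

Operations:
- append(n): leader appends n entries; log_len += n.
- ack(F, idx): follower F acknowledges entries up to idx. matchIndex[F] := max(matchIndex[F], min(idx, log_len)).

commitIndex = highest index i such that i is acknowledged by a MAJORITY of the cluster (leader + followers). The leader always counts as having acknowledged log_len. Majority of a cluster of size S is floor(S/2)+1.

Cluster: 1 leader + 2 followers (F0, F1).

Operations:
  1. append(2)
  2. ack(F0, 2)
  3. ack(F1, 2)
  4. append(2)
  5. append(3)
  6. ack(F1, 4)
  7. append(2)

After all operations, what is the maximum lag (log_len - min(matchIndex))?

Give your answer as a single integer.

Answer: 7

Derivation:
Op 1: append 2 -> log_len=2
Op 2: F0 acks idx 2 -> match: F0=2 F1=0; commitIndex=2
Op 3: F1 acks idx 2 -> match: F0=2 F1=2; commitIndex=2
Op 4: append 2 -> log_len=4
Op 5: append 3 -> log_len=7
Op 6: F1 acks idx 4 -> match: F0=2 F1=4; commitIndex=4
Op 7: append 2 -> log_len=9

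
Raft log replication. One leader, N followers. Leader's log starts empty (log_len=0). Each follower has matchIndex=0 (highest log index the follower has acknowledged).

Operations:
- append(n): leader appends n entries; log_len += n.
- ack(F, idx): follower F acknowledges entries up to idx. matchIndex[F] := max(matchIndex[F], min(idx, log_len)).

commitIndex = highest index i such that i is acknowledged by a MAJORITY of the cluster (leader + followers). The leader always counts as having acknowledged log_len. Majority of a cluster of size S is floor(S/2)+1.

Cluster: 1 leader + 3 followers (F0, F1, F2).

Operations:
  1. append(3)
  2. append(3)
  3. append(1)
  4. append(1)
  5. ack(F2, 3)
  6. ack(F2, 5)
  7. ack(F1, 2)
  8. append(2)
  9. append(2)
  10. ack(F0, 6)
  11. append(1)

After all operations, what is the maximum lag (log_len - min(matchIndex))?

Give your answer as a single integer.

Op 1: append 3 -> log_len=3
Op 2: append 3 -> log_len=6
Op 3: append 1 -> log_len=7
Op 4: append 1 -> log_len=8
Op 5: F2 acks idx 3 -> match: F0=0 F1=0 F2=3; commitIndex=0
Op 6: F2 acks idx 5 -> match: F0=0 F1=0 F2=5; commitIndex=0
Op 7: F1 acks idx 2 -> match: F0=0 F1=2 F2=5; commitIndex=2
Op 8: append 2 -> log_len=10
Op 9: append 2 -> log_len=12
Op 10: F0 acks idx 6 -> match: F0=6 F1=2 F2=5; commitIndex=5
Op 11: append 1 -> log_len=13

Answer: 11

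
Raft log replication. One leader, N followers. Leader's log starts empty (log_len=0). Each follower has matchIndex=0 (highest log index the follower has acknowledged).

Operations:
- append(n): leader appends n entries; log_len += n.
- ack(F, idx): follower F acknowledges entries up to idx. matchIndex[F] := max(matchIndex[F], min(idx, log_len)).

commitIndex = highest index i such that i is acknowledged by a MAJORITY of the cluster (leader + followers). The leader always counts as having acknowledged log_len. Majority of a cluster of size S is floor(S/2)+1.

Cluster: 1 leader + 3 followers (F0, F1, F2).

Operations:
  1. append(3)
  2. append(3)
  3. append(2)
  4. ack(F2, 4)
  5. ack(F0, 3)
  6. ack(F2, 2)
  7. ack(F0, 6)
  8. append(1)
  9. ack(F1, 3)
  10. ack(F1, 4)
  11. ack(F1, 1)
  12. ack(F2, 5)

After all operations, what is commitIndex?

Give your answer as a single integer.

Op 1: append 3 -> log_len=3
Op 2: append 3 -> log_len=6
Op 3: append 2 -> log_len=8
Op 4: F2 acks idx 4 -> match: F0=0 F1=0 F2=4; commitIndex=0
Op 5: F0 acks idx 3 -> match: F0=3 F1=0 F2=4; commitIndex=3
Op 6: F2 acks idx 2 -> match: F0=3 F1=0 F2=4; commitIndex=3
Op 7: F0 acks idx 6 -> match: F0=6 F1=0 F2=4; commitIndex=4
Op 8: append 1 -> log_len=9
Op 9: F1 acks idx 3 -> match: F0=6 F1=3 F2=4; commitIndex=4
Op 10: F1 acks idx 4 -> match: F0=6 F1=4 F2=4; commitIndex=4
Op 11: F1 acks idx 1 -> match: F0=6 F1=4 F2=4; commitIndex=4
Op 12: F2 acks idx 5 -> match: F0=6 F1=4 F2=5; commitIndex=5

Answer: 5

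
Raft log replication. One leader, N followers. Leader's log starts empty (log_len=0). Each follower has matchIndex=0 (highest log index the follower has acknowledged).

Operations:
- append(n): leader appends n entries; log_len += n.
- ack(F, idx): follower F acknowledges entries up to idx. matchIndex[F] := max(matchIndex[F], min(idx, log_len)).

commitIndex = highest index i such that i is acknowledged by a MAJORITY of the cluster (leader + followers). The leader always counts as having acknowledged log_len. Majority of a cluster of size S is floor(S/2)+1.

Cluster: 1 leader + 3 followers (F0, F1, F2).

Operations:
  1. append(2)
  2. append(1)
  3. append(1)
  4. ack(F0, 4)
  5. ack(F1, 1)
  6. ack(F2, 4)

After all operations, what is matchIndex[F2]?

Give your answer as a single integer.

Op 1: append 2 -> log_len=2
Op 2: append 1 -> log_len=3
Op 3: append 1 -> log_len=4
Op 4: F0 acks idx 4 -> match: F0=4 F1=0 F2=0; commitIndex=0
Op 5: F1 acks idx 1 -> match: F0=4 F1=1 F2=0; commitIndex=1
Op 6: F2 acks idx 4 -> match: F0=4 F1=1 F2=4; commitIndex=4

Answer: 4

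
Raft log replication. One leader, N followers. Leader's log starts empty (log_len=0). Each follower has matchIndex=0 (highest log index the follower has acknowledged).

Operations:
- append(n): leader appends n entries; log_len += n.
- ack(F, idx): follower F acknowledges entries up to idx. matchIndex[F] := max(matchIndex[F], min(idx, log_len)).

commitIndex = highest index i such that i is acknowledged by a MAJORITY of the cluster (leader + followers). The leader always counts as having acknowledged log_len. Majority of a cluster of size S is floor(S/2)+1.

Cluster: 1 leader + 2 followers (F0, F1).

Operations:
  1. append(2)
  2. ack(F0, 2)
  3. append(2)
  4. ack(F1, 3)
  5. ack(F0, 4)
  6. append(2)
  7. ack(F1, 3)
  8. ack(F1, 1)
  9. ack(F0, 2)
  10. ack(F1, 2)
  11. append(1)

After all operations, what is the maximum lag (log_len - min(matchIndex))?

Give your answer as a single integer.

Answer: 4

Derivation:
Op 1: append 2 -> log_len=2
Op 2: F0 acks idx 2 -> match: F0=2 F1=0; commitIndex=2
Op 3: append 2 -> log_len=4
Op 4: F1 acks idx 3 -> match: F0=2 F1=3; commitIndex=3
Op 5: F0 acks idx 4 -> match: F0=4 F1=3; commitIndex=4
Op 6: append 2 -> log_len=6
Op 7: F1 acks idx 3 -> match: F0=4 F1=3; commitIndex=4
Op 8: F1 acks idx 1 -> match: F0=4 F1=3; commitIndex=4
Op 9: F0 acks idx 2 -> match: F0=4 F1=3; commitIndex=4
Op 10: F1 acks idx 2 -> match: F0=4 F1=3; commitIndex=4
Op 11: append 1 -> log_len=7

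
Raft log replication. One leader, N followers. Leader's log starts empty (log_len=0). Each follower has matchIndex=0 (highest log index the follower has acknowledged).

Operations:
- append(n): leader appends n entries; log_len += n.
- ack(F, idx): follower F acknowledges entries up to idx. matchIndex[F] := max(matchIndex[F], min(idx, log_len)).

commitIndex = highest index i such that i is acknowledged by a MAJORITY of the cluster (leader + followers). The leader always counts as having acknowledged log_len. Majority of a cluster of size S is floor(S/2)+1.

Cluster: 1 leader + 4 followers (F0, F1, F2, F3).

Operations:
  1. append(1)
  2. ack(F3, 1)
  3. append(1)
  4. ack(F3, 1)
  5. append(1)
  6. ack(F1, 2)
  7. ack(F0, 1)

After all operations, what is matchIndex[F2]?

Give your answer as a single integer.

Answer: 0

Derivation:
Op 1: append 1 -> log_len=1
Op 2: F3 acks idx 1 -> match: F0=0 F1=0 F2=0 F3=1; commitIndex=0
Op 3: append 1 -> log_len=2
Op 4: F3 acks idx 1 -> match: F0=0 F1=0 F2=0 F3=1; commitIndex=0
Op 5: append 1 -> log_len=3
Op 6: F1 acks idx 2 -> match: F0=0 F1=2 F2=0 F3=1; commitIndex=1
Op 7: F0 acks idx 1 -> match: F0=1 F1=2 F2=0 F3=1; commitIndex=1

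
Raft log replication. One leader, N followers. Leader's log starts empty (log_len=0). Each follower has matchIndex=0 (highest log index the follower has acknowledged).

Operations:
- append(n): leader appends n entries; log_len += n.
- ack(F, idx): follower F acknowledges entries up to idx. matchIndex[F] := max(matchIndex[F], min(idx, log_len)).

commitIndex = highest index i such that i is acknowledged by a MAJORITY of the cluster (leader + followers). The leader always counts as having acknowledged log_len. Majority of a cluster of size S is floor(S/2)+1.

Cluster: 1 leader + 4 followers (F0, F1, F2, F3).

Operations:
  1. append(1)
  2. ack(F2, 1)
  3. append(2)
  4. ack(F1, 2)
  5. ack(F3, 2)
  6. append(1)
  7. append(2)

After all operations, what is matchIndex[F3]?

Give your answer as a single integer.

Op 1: append 1 -> log_len=1
Op 2: F2 acks idx 1 -> match: F0=0 F1=0 F2=1 F3=0; commitIndex=0
Op 3: append 2 -> log_len=3
Op 4: F1 acks idx 2 -> match: F0=0 F1=2 F2=1 F3=0; commitIndex=1
Op 5: F3 acks idx 2 -> match: F0=0 F1=2 F2=1 F3=2; commitIndex=2
Op 6: append 1 -> log_len=4
Op 7: append 2 -> log_len=6

Answer: 2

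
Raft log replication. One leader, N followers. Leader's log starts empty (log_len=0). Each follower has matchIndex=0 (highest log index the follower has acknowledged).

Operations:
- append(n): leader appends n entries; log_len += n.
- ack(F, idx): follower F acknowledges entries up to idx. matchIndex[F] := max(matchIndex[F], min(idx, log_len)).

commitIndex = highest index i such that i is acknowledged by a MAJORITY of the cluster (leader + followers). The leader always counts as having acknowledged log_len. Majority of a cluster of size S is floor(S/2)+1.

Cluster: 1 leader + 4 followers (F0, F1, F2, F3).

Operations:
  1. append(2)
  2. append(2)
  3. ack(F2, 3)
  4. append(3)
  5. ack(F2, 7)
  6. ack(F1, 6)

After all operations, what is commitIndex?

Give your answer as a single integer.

Op 1: append 2 -> log_len=2
Op 2: append 2 -> log_len=4
Op 3: F2 acks idx 3 -> match: F0=0 F1=0 F2=3 F3=0; commitIndex=0
Op 4: append 3 -> log_len=7
Op 5: F2 acks idx 7 -> match: F0=0 F1=0 F2=7 F3=0; commitIndex=0
Op 6: F1 acks idx 6 -> match: F0=0 F1=6 F2=7 F3=0; commitIndex=6

Answer: 6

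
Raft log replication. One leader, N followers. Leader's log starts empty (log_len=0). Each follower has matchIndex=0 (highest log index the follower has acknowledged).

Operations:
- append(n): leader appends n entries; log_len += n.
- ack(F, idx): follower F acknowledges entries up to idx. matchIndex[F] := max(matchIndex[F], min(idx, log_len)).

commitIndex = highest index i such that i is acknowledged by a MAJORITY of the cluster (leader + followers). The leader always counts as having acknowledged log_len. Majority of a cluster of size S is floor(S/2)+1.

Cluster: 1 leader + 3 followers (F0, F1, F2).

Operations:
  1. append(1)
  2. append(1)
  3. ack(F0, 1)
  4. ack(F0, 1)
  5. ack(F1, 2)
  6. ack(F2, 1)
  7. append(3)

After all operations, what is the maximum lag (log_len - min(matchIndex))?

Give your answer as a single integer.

Answer: 4

Derivation:
Op 1: append 1 -> log_len=1
Op 2: append 1 -> log_len=2
Op 3: F0 acks idx 1 -> match: F0=1 F1=0 F2=0; commitIndex=0
Op 4: F0 acks idx 1 -> match: F0=1 F1=0 F2=0; commitIndex=0
Op 5: F1 acks idx 2 -> match: F0=1 F1=2 F2=0; commitIndex=1
Op 6: F2 acks idx 1 -> match: F0=1 F1=2 F2=1; commitIndex=1
Op 7: append 3 -> log_len=5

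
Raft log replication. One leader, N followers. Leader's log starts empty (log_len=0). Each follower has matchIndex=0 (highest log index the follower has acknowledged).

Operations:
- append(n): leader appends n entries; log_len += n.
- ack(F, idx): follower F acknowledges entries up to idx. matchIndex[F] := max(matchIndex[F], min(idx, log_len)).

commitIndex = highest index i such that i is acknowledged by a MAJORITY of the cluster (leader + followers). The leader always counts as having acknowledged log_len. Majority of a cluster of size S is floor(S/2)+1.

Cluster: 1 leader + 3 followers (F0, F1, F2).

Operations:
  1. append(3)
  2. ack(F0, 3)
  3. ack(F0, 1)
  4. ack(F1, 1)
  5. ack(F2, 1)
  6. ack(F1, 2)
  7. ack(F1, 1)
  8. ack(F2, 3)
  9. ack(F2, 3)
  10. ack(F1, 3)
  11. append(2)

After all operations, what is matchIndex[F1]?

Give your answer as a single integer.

Answer: 3

Derivation:
Op 1: append 3 -> log_len=3
Op 2: F0 acks idx 3 -> match: F0=3 F1=0 F2=0; commitIndex=0
Op 3: F0 acks idx 1 -> match: F0=3 F1=0 F2=0; commitIndex=0
Op 4: F1 acks idx 1 -> match: F0=3 F1=1 F2=0; commitIndex=1
Op 5: F2 acks idx 1 -> match: F0=3 F1=1 F2=1; commitIndex=1
Op 6: F1 acks idx 2 -> match: F0=3 F1=2 F2=1; commitIndex=2
Op 7: F1 acks idx 1 -> match: F0=3 F1=2 F2=1; commitIndex=2
Op 8: F2 acks idx 3 -> match: F0=3 F1=2 F2=3; commitIndex=3
Op 9: F2 acks idx 3 -> match: F0=3 F1=2 F2=3; commitIndex=3
Op 10: F1 acks idx 3 -> match: F0=3 F1=3 F2=3; commitIndex=3
Op 11: append 2 -> log_len=5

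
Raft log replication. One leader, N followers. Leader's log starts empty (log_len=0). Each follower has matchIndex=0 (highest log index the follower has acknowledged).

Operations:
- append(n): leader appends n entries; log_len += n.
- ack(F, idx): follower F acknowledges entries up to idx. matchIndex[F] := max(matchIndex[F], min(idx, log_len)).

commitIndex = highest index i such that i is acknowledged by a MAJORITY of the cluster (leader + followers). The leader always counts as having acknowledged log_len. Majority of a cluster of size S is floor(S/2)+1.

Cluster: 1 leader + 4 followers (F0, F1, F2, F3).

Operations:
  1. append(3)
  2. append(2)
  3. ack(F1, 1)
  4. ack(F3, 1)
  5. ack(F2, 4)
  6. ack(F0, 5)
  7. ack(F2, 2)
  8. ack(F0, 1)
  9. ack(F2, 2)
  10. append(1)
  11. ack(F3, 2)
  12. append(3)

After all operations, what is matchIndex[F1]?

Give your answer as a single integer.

Answer: 1

Derivation:
Op 1: append 3 -> log_len=3
Op 2: append 2 -> log_len=5
Op 3: F1 acks idx 1 -> match: F0=0 F1=1 F2=0 F3=0; commitIndex=0
Op 4: F3 acks idx 1 -> match: F0=0 F1=1 F2=0 F3=1; commitIndex=1
Op 5: F2 acks idx 4 -> match: F0=0 F1=1 F2=4 F3=1; commitIndex=1
Op 6: F0 acks idx 5 -> match: F0=5 F1=1 F2=4 F3=1; commitIndex=4
Op 7: F2 acks idx 2 -> match: F0=5 F1=1 F2=4 F3=1; commitIndex=4
Op 8: F0 acks idx 1 -> match: F0=5 F1=1 F2=4 F3=1; commitIndex=4
Op 9: F2 acks idx 2 -> match: F0=5 F1=1 F2=4 F3=1; commitIndex=4
Op 10: append 1 -> log_len=6
Op 11: F3 acks idx 2 -> match: F0=5 F1=1 F2=4 F3=2; commitIndex=4
Op 12: append 3 -> log_len=9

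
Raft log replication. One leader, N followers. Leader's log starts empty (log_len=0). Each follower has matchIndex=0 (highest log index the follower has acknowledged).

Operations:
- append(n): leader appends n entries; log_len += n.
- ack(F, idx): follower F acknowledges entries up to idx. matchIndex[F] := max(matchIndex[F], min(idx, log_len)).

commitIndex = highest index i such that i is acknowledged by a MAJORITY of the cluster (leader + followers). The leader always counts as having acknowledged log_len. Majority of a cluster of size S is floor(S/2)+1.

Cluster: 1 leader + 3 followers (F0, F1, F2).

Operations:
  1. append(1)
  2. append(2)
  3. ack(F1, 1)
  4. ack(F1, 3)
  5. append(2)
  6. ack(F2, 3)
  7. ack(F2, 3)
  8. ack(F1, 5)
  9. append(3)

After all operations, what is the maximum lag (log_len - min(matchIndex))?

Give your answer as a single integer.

Answer: 8

Derivation:
Op 1: append 1 -> log_len=1
Op 2: append 2 -> log_len=3
Op 3: F1 acks idx 1 -> match: F0=0 F1=1 F2=0; commitIndex=0
Op 4: F1 acks idx 3 -> match: F0=0 F1=3 F2=0; commitIndex=0
Op 5: append 2 -> log_len=5
Op 6: F2 acks idx 3 -> match: F0=0 F1=3 F2=3; commitIndex=3
Op 7: F2 acks idx 3 -> match: F0=0 F1=3 F2=3; commitIndex=3
Op 8: F1 acks idx 5 -> match: F0=0 F1=5 F2=3; commitIndex=3
Op 9: append 3 -> log_len=8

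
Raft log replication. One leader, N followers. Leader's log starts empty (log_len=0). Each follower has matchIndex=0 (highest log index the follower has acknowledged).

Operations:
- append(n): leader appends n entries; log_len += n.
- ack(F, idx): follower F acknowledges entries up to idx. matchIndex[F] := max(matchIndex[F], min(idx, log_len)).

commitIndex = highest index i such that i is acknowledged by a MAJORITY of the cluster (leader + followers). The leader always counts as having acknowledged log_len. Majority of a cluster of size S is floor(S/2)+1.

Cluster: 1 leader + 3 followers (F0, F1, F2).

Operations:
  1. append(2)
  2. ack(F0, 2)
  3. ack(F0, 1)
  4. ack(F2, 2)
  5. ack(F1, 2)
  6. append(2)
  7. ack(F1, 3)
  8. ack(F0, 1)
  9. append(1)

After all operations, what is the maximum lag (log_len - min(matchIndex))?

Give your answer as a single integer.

Op 1: append 2 -> log_len=2
Op 2: F0 acks idx 2 -> match: F0=2 F1=0 F2=0; commitIndex=0
Op 3: F0 acks idx 1 -> match: F0=2 F1=0 F2=0; commitIndex=0
Op 4: F2 acks idx 2 -> match: F0=2 F1=0 F2=2; commitIndex=2
Op 5: F1 acks idx 2 -> match: F0=2 F1=2 F2=2; commitIndex=2
Op 6: append 2 -> log_len=4
Op 7: F1 acks idx 3 -> match: F0=2 F1=3 F2=2; commitIndex=2
Op 8: F0 acks idx 1 -> match: F0=2 F1=3 F2=2; commitIndex=2
Op 9: append 1 -> log_len=5

Answer: 3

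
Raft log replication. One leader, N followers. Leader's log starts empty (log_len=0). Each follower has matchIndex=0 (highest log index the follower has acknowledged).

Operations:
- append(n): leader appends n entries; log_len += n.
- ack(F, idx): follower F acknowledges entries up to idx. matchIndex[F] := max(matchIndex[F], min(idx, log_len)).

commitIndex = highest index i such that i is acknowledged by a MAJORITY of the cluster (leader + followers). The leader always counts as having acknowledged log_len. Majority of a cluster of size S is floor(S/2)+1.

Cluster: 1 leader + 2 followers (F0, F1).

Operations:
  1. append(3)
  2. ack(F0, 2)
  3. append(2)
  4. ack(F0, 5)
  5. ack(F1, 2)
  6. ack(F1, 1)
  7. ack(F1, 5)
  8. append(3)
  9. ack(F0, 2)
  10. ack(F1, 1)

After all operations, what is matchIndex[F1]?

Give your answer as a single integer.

Op 1: append 3 -> log_len=3
Op 2: F0 acks idx 2 -> match: F0=2 F1=0; commitIndex=2
Op 3: append 2 -> log_len=5
Op 4: F0 acks idx 5 -> match: F0=5 F1=0; commitIndex=5
Op 5: F1 acks idx 2 -> match: F0=5 F1=2; commitIndex=5
Op 6: F1 acks idx 1 -> match: F0=5 F1=2; commitIndex=5
Op 7: F1 acks idx 5 -> match: F0=5 F1=5; commitIndex=5
Op 8: append 3 -> log_len=8
Op 9: F0 acks idx 2 -> match: F0=5 F1=5; commitIndex=5
Op 10: F1 acks idx 1 -> match: F0=5 F1=5; commitIndex=5

Answer: 5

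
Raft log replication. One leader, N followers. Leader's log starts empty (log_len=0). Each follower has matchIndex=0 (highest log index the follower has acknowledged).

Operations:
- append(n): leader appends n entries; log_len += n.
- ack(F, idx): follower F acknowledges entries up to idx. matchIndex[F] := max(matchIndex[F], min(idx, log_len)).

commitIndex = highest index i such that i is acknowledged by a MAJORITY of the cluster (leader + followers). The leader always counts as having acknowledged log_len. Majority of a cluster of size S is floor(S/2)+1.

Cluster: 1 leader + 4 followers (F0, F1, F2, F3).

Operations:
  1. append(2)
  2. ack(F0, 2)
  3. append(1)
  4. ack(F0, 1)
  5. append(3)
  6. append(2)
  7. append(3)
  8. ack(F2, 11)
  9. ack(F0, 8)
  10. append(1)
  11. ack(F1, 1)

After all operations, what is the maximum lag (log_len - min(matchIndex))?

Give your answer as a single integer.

Answer: 12

Derivation:
Op 1: append 2 -> log_len=2
Op 2: F0 acks idx 2 -> match: F0=2 F1=0 F2=0 F3=0; commitIndex=0
Op 3: append 1 -> log_len=3
Op 4: F0 acks idx 1 -> match: F0=2 F1=0 F2=0 F3=0; commitIndex=0
Op 5: append 3 -> log_len=6
Op 6: append 2 -> log_len=8
Op 7: append 3 -> log_len=11
Op 8: F2 acks idx 11 -> match: F0=2 F1=0 F2=11 F3=0; commitIndex=2
Op 9: F0 acks idx 8 -> match: F0=8 F1=0 F2=11 F3=0; commitIndex=8
Op 10: append 1 -> log_len=12
Op 11: F1 acks idx 1 -> match: F0=8 F1=1 F2=11 F3=0; commitIndex=8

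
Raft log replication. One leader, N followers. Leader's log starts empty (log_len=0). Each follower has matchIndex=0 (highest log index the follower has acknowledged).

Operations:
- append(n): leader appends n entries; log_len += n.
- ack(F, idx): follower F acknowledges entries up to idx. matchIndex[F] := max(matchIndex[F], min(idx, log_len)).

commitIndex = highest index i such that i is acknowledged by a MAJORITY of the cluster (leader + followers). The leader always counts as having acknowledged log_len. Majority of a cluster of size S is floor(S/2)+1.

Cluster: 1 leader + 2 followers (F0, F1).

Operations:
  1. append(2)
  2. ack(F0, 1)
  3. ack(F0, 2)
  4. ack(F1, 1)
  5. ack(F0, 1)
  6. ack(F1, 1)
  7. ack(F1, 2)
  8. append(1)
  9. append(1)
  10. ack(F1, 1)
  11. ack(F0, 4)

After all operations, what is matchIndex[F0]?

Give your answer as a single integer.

Answer: 4

Derivation:
Op 1: append 2 -> log_len=2
Op 2: F0 acks idx 1 -> match: F0=1 F1=0; commitIndex=1
Op 3: F0 acks idx 2 -> match: F0=2 F1=0; commitIndex=2
Op 4: F1 acks idx 1 -> match: F0=2 F1=1; commitIndex=2
Op 5: F0 acks idx 1 -> match: F0=2 F1=1; commitIndex=2
Op 6: F1 acks idx 1 -> match: F0=2 F1=1; commitIndex=2
Op 7: F1 acks idx 2 -> match: F0=2 F1=2; commitIndex=2
Op 8: append 1 -> log_len=3
Op 9: append 1 -> log_len=4
Op 10: F1 acks idx 1 -> match: F0=2 F1=2; commitIndex=2
Op 11: F0 acks idx 4 -> match: F0=4 F1=2; commitIndex=4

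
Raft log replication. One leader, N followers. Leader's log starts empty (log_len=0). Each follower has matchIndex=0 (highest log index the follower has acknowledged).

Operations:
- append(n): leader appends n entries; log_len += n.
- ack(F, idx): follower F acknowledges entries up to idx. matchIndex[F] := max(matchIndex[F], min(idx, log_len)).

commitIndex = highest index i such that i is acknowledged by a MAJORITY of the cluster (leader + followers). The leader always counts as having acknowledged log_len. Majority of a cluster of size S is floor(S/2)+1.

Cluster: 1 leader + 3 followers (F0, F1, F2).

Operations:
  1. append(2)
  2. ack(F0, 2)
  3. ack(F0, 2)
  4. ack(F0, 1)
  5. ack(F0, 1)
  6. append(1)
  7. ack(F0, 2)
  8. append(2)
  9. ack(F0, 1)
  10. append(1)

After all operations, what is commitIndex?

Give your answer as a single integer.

Answer: 0

Derivation:
Op 1: append 2 -> log_len=2
Op 2: F0 acks idx 2 -> match: F0=2 F1=0 F2=0; commitIndex=0
Op 3: F0 acks idx 2 -> match: F0=2 F1=0 F2=0; commitIndex=0
Op 4: F0 acks idx 1 -> match: F0=2 F1=0 F2=0; commitIndex=0
Op 5: F0 acks idx 1 -> match: F0=2 F1=0 F2=0; commitIndex=0
Op 6: append 1 -> log_len=3
Op 7: F0 acks idx 2 -> match: F0=2 F1=0 F2=0; commitIndex=0
Op 8: append 2 -> log_len=5
Op 9: F0 acks idx 1 -> match: F0=2 F1=0 F2=0; commitIndex=0
Op 10: append 1 -> log_len=6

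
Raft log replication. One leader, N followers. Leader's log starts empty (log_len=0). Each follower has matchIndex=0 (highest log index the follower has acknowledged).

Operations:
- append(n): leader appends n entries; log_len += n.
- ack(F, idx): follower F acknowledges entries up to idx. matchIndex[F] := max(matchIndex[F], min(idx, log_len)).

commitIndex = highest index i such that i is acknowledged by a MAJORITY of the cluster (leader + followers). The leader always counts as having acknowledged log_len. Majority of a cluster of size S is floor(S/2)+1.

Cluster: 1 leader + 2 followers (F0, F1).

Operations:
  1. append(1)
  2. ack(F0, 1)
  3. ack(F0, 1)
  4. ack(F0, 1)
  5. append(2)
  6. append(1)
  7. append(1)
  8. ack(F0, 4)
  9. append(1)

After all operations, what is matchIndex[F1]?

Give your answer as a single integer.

Op 1: append 1 -> log_len=1
Op 2: F0 acks idx 1 -> match: F0=1 F1=0; commitIndex=1
Op 3: F0 acks idx 1 -> match: F0=1 F1=0; commitIndex=1
Op 4: F0 acks idx 1 -> match: F0=1 F1=0; commitIndex=1
Op 5: append 2 -> log_len=3
Op 6: append 1 -> log_len=4
Op 7: append 1 -> log_len=5
Op 8: F0 acks idx 4 -> match: F0=4 F1=0; commitIndex=4
Op 9: append 1 -> log_len=6

Answer: 0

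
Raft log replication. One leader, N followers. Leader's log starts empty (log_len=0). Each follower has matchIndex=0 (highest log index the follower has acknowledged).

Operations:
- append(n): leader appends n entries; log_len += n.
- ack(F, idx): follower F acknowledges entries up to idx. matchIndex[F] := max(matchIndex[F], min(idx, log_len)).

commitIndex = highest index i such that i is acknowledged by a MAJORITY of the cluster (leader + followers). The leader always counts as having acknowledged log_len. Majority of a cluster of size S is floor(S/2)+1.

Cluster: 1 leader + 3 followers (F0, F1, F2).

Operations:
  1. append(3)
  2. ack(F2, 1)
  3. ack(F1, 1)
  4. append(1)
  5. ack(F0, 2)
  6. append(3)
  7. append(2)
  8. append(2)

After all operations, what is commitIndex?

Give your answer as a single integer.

Answer: 1

Derivation:
Op 1: append 3 -> log_len=3
Op 2: F2 acks idx 1 -> match: F0=0 F1=0 F2=1; commitIndex=0
Op 3: F1 acks idx 1 -> match: F0=0 F1=1 F2=1; commitIndex=1
Op 4: append 1 -> log_len=4
Op 5: F0 acks idx 2 -> match: F0=2 F1=1 F2=1; commitIndex=1
Op 6: append 3 -> log_len=7
Op 7: append 2 -> log_len=9
Op 8: append 2 -> log_len=11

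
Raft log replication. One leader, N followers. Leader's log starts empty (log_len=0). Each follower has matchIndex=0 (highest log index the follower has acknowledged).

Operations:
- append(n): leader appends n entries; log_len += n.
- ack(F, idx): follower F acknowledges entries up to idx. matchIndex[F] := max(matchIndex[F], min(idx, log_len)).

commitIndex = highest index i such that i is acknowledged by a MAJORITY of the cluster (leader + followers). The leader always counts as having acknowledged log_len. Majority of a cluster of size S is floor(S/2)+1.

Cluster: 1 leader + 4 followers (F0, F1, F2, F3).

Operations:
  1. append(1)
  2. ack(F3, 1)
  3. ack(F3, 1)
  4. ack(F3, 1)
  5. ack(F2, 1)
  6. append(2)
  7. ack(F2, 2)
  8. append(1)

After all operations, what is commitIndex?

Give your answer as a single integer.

Answer: 1

Derivation:
Op 1: append 1 -> log_len=1
Op 2: F3 acks idx 1 -> match: F0=0 F1=0 F2=0 F3=1; commitIndex=0
Op 3: F3 acks idx 1 -> match: F0=0 F1=0 F2=0 F3=1; commitIndex=0
Op 4: F3 acks idx 1 -> match: F0=0 F1=0 F2=0 F3=1; commitIndex=0
Op 5: F2 acks idx 1 -> match: F0=0 F1=0 F2=1 F3=1; commitIndex=1
Op 6: append 2 -> log_len=3
Op 7: F2 acks idx 2 -> match: F0=0 F1=0 F2=2 F3=1; commitIndex=1
Op 8: append 1 -> log_len=4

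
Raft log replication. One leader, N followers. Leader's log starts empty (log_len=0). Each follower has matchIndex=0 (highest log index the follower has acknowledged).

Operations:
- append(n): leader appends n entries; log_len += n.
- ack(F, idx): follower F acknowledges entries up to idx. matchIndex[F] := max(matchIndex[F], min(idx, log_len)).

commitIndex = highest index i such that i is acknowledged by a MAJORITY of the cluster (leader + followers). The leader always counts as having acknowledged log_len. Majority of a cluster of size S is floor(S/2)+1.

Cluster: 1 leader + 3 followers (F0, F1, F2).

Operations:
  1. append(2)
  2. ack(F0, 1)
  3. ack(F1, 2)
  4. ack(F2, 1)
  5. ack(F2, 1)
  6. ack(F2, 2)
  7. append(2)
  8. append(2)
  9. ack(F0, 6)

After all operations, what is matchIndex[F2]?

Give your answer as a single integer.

Op 1: append 2 -> log_len=2
Op 2: F0 acks idx 1 -> match: F0=1 F1=0 F2=0; commitIndex=0
Op 3: F1 acks idx 2 -> match: F0=1 F1=2 F2=0; commitIndex=1
Op 4: F2 acks idx 1 -> match: F0=1 F1=2 F2=1; commitIndex=1
Op 5: F2 acks idx 1 -> match: F0=1 F1=2 F2=1; commitIndex=1
Op 6: F2 acks idx 2 -> match: F0=1 F1=2 F2=2; commitIndex=2
Op 7: append 2 -> log_len=4
Op 8: append 2 -> log_len=6
Op 9: F0 acks idx 6 -> match: F0=6 F1=2 F2=2; commitIndex=2

Answer: 2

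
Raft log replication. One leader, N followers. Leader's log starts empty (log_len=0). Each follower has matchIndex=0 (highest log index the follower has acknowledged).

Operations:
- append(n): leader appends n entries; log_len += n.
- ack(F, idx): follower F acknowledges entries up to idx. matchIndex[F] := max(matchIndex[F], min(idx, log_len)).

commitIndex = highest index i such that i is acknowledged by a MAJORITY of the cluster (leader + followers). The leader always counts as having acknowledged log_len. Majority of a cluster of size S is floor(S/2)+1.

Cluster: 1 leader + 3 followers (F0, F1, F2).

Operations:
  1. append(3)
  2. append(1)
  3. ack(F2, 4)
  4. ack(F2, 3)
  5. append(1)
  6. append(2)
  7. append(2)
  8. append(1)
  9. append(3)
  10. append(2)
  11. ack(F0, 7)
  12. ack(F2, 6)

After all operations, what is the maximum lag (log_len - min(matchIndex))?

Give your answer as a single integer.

Answer: 15

Derivation:
Op 1: append 3 -> log_len=3
Op 2: append 1 -> log_len=4
Op 3: F2 acks idx 4 -> match: F0=0 F1=0 F2=4; commitIndex=0
Op 4: F2 acks idx 3 -> match: F0=0 F1=0 F2=4; commitIndex=0
Op 5: append 1 -> log_len=5
Op 6: append 2 -> log_len=7
Op 7: append 2 -> log_len=9
Op 8: append 1 -> log_len=10
Op 9: append 3 -> log_len=13
Op 10: append 2 -> log_len=15
Op 11: F0 acks idx 7 -> match: F0=7 F1=0 F2=4; commitIndex=4
Op 12: F2 acks idx 6 -> match: F0=7 F1=0 F2=6; commitIndex=6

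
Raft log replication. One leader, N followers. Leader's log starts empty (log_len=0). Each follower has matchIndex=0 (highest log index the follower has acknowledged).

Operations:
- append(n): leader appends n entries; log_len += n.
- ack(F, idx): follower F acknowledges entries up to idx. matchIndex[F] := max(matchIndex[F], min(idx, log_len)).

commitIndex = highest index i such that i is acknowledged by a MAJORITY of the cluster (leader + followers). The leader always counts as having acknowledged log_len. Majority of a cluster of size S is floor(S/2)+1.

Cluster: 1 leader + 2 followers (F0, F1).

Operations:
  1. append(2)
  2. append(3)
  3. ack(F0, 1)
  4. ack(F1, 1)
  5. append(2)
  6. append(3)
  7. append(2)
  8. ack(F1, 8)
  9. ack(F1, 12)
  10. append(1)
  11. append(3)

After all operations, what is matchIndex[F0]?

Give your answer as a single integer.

Op 1: append 2 -> log_len=2
Op 2: append 3 -> log_len=5
Op 3: F0 acks idx 1 -> match: F0=1 F1=0; commitIndex=1
Op 4: F1 acks idx 1 -> match: F0=1 F1=1; commitIndex=1
Op 5: append 2 -> log_len=7
Op 6: append 3 -> log_len=10
Op 7: append 2 -> log_len=12
Op 8: F1 acks idx 8 -> match: F0=1 F1=8; commitIndex=8
Op 9: F1 acks idx 12 -> match: F0=1 F1=12; commitIndex=12
Op 10: append 1 -> log_len=13
Op 11: append 3 -> log_len=16

Answer: 1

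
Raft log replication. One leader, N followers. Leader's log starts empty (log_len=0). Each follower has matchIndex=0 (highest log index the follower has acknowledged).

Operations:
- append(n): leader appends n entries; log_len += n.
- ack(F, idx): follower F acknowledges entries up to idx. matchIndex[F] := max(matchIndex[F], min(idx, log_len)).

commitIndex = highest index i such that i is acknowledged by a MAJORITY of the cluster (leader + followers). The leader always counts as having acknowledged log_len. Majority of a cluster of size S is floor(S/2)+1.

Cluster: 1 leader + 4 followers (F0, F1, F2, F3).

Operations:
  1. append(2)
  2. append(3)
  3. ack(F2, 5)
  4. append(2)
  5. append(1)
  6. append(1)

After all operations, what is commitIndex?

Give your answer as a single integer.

Answer: 0

Derivation:
Op 1: append 2 -> log_len=2
Op 2: append 3 -> log_len=5
Op 3: F2 acks idx 5 -> match: F0=0 F1=0 F2=5 F3=0; commitIndex=0
Op 4: append 2 -> log_len=7
Op 5: append 1 -> log_len=8
Op 6: append 1 -> log_len=9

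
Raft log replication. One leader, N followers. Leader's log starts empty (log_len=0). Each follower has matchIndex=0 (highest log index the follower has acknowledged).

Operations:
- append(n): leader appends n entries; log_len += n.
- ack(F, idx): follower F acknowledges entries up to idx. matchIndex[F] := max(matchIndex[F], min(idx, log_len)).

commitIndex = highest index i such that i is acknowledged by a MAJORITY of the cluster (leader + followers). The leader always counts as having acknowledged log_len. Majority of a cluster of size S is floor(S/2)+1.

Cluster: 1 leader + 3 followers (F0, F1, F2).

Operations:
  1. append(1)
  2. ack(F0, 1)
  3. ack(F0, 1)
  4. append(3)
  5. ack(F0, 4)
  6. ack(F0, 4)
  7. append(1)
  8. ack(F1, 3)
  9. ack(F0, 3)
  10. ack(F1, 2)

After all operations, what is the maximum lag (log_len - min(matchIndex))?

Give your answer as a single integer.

Op 1: append 1 -> log_len=1
Op 2: F0 acks idx 1 -> match: F0=1 F1=0 F2=0; commitIndex=0
Op 3: F0 acks idx 1 -> match: F0=1 F1=0 F2=0; commitIndex=0
Op 4: append 3 -> log_len=4
Op 5: F0 acks idx 4 -> match: F0=4 F1=0 F2=0; commitIndex=0
Op 6: F0 acks idx 4 -> match: F0=4 F1=0 F2=0; commitIndex=0
Op 7: append 1 -> log_len=5
Op 8: F1 acks idx 3 -> match: F0=4 F1=3 F2=0; commitIndex=3
Op 9: F0 acks idx 3 -> match: F0=4 F1=3 F2=0; commitIndex=3
Op 10: F1 acks idx 2 -> match: F0=4 F1=3 F2=0; commitIndex=3

Answer: 5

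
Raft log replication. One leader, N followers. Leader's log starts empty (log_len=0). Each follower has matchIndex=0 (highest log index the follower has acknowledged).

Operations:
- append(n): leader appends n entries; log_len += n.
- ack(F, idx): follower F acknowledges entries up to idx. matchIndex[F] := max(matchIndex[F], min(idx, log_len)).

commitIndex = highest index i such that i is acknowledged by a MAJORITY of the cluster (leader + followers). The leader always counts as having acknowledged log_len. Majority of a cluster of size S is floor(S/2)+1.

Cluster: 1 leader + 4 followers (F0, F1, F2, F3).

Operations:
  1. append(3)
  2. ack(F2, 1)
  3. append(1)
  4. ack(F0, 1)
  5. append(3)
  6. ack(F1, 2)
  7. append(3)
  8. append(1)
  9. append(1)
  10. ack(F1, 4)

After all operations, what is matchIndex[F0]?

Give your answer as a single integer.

Answer: 1

Derivation:
Op 1: append 3 -> log_len=3
Op 2: F2 acks idx 1 -> match: F0=0 F1=0 F2=1 F3=0; commitIndex=0
Op 3: append 1 -> log_len=4
Op 4: F0 acks idx 1 -> match: F0=1 F1=0 F2=1 F3=0; commitIndex=1
Op 5: append 3 -> log_len=7
Op 6: F1 acks idx 2 -> match: F0=1 F1=2 F2=1 F3=0; commitIndex=1
Op 7: append 3 -> log_len=10
Op 8: append 1 -> log_len=11
Op 9: append 1 -> log_len=12
Op 10: F1 acks idx 4 -> match: F0=1 F1=4 F2=1 F3=0; commitIndex=1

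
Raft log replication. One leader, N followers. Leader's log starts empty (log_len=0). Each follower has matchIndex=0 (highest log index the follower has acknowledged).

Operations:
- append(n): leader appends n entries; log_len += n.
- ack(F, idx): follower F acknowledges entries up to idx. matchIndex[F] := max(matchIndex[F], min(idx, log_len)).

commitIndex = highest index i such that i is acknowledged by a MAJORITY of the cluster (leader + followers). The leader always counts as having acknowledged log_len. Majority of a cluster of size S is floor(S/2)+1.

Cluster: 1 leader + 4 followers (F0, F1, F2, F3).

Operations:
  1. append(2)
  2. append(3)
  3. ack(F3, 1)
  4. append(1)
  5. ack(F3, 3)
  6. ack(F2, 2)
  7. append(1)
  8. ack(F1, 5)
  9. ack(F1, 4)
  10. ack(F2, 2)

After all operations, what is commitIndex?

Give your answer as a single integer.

Answer: 3

Derivation:
Op 1: append 2 -> log_len=2
Op 2: append 3 -> log_len=5
Op 3: F3 acks idx 1 -> match: F0=0 F1=0 F2=0 F3=1; commitIndex=0
Op 4: append 1 -> log_len=6
Op 5: F3 acks idx 3 -> match: F0=0 F1=0 F2=0 F3=3; commitIndex=0
Op 6: F2 acks idx 2 -> match: F0=0 F1=0 F2=2 F3=3; commitIndex=2
Op 7: append 1 -> log_len=7
Op 8: F1 acks idx 5 -> match: F0=0 F1=5 F2=2 F3=3; commitIndex=3
Op 9: F1 acks idx 4 -> match: F0=0 F1=5 F2=2 F3=3; commitIndex=3
Op 10: F2 acks idx 2 -> match: F0=0 F1=5 F2=2 F3=3; commitIndex=3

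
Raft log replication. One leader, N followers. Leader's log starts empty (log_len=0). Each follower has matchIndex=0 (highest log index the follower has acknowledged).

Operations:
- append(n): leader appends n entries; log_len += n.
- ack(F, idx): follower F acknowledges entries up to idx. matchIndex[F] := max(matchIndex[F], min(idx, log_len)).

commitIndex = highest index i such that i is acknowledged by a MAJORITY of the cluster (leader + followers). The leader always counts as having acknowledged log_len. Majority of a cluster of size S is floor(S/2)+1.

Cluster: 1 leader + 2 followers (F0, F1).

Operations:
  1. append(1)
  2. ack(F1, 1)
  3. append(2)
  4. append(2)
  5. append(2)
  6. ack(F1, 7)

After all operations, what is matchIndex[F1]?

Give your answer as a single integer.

Answer: 7

Derivation:
Op 1: append 1 -> log_len=1
Op 2: F1 acks idx 1 -> match: F0=0 F1=1; commitIndex=1
Op 3: append 2 -> log_len=3
Op 4: append 2 -> log_len=5
Op 5: append 2 -> log_len=7
Op 6: F1 acks idx 7 -> match: F0=0 F1=7; commitIndex=7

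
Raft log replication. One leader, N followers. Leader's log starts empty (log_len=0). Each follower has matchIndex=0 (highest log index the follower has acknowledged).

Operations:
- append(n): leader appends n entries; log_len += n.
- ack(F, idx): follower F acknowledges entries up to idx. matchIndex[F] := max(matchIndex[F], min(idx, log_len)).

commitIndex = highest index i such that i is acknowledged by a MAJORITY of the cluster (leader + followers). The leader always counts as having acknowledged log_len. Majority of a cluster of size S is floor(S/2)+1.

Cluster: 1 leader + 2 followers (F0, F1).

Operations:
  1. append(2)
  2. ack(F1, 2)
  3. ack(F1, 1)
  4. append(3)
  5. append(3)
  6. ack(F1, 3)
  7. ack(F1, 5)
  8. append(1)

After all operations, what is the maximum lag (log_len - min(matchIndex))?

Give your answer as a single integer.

Answer: 9

Derivation:
Op 1: append 2 -> log_len=2
Op 2: F1 acks idx 2 -> match: F0=0 F1=2; commitIndex=2
Op 3: F1 acks idx 1 -> match: F0=0 F1=2; commitIndex=2
Op 4: append 3 -> log_len=5
Op 5: append 3 -> log_len=8
Op 6: F1 acks idx 3 -> match: F0=0 F1=3; commitIndex=3
Op 7: F1 acks idx 5 -> match: F0=0 F1=5; commitIndex=5
Op 8: append 1 -> log_len=9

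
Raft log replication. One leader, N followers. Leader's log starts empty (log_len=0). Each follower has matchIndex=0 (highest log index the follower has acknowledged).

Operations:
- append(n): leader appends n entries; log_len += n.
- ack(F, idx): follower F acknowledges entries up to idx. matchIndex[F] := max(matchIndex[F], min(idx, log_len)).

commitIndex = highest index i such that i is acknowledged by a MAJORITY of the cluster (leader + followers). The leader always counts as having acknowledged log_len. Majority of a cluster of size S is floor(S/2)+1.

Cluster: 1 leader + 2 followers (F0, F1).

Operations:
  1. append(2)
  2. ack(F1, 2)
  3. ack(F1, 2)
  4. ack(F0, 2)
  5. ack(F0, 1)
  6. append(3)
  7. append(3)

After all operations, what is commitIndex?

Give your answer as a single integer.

Answer: 2

Derivation:
Op 1: append 2 -> log_len=2
Op 2: F1 acks idx 2 -> match: F0=0 F1=2; commitIndex=2
Op 3: F1 acks idx 2 -> match: F0=0 F1=2; commitIndex=2
Op 4: F0 acks idx 2 -> match: F0=2 F1=2; commitIndex=2
Op 5: F0 acks idx 1 -> match: F0=2 F1=2; commitIndex=2
Op 6: append 3 -> log_len=5
Op 7: append 3 -> log_len=8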